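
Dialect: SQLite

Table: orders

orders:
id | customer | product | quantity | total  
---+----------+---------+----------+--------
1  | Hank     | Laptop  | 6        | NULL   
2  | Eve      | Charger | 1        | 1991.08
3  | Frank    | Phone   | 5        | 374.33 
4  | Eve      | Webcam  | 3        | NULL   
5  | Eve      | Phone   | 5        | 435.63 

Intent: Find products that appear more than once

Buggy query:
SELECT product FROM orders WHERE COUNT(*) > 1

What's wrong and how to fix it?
Bug: WHERE can't reference COUNT(*); aggregates are computed after WHERE

Fix: GROUP BY product, then filter groups with HAVING COUNT(*) > 1

Corrected query:
SELECT product FROM orders GROUP BY product HAVING COUNT(*) > 1

Result:
product
-------
Phone  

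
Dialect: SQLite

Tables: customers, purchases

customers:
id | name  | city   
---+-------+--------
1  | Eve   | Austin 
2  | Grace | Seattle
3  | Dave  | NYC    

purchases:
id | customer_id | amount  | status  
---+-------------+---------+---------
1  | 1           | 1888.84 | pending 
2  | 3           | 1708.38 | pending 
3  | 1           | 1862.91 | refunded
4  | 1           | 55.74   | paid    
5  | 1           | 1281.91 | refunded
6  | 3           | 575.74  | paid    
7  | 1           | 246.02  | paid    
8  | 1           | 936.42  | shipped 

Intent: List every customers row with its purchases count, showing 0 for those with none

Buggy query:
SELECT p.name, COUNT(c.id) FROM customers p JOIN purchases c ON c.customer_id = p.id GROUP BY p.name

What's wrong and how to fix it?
Bug: INNER JOIN drops customers rows that have no matching purchases rows

Fix: Use LEFT JOIN so parents without children still appear (COUNT(c.id) gives 0)

Corrected query:
SELECT p.name, COUNT(c.id) FROM customers p LEFT JOIN purchases c ON c.customer_id = p.id GROUP BY p.name

Result:
name  | COUNT(c.id)
------+------------
Dave  | 2          
Eve   | 6          
Grace | 0          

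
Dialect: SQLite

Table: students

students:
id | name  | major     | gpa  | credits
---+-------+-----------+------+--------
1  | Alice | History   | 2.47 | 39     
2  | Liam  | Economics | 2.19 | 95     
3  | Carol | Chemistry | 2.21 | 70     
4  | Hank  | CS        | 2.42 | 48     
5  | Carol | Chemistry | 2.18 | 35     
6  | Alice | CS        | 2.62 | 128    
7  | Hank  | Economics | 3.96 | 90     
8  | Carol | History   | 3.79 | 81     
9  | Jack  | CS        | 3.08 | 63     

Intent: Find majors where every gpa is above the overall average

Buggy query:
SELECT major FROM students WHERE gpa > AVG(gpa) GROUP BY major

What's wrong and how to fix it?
Bug: AVG() is an aggregate; it can't sit directly in WHERE

Fix: Compute the overall average in a scalar subquery and compare each group's MIN against it in HAVING

Corrected query:
SELECT major FROM students GROUP BY major HAVING MIN(gpa) > (SELECT AVG(gpa) FROM students)

Result:
(no rows)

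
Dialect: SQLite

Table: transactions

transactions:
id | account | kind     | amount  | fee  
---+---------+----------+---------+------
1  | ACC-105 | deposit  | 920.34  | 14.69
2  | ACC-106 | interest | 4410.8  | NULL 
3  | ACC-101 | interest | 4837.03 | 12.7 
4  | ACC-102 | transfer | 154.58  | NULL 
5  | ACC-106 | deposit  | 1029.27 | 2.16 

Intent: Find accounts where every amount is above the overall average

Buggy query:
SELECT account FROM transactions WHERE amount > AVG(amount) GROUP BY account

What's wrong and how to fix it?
Bug: WHERE evaluates per row before aggregation, so AVG() is unavailable

Fix: Use a subquery for AVG and a HAVING MIN(...) filter so the condition holds for every row in the group

Corrected query:
SELECT account FROM transactions GROUP BY account HAVING MIN(amount) > (SELECT AVG(amount) FROM transactions)

Result:
account
-------
ACC-101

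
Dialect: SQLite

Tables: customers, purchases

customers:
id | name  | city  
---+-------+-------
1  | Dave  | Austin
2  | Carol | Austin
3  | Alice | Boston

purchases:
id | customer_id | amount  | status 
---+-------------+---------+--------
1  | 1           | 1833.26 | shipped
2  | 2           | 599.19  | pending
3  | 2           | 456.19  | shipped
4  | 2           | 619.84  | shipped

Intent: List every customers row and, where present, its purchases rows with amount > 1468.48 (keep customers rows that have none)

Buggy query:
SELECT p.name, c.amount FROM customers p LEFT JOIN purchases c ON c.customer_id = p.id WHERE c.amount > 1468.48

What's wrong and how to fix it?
Bug: A WHERE condition on the right-hand table after LEFT JOIN drops unmatched parents

Fix: Move the right-table condition into the ON clause so unmatched parents are kept

Corrected query:
SELECT p.name, c.amount FROM customers p LEFT JOIN purchases c ON c.customer_id = p.id AND c.amount > 1468.48

Result:
name  | amount 
------+--------
Dave  | 1833.26
Carol | NULL   
Alice | NULL   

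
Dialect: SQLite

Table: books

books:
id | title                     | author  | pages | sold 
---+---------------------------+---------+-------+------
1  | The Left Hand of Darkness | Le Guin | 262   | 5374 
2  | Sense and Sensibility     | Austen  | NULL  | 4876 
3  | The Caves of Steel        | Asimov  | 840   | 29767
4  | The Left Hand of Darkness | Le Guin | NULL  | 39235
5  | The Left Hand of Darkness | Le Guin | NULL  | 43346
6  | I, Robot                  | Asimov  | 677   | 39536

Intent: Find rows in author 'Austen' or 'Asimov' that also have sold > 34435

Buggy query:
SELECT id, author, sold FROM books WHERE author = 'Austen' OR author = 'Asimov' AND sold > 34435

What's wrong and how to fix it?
Bug: Without parentheses, AND is evaluated before OR, so the sold filter only applies to the 'Asimov' branch

Fix: Group the OR with parentheses (or use IN), then AND the threshold

Corrected query:
SELECT id, author, sold FROM books WHERE (author = 'Austen' OR author = 'Asimov') AND sold > 34435

Result:
id | author | sold 
---+--------+------
6  | Asimov | 39536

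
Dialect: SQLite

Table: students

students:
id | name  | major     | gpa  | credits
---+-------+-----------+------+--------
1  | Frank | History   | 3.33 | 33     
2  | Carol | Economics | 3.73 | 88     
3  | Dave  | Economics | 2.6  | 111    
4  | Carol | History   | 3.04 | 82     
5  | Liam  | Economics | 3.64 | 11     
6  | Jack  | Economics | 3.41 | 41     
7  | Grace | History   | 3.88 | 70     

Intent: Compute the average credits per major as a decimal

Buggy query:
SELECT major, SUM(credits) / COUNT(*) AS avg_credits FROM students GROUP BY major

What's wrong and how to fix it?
Bug: SUM(credits) and COUNT(*) are both integers; the division truncates the fractional part

Fix: Multiply by 1.0 (or CAST to REAL) to force floating-point division

Corrected query:
SELECT major, SUM(credits) * 1.0 / COUNT(*) AS avg_credits FROM students GROUP BY major

Result:
major     | avg_credits
----------+------------
Economics | 62.75      
History   | 61.666667  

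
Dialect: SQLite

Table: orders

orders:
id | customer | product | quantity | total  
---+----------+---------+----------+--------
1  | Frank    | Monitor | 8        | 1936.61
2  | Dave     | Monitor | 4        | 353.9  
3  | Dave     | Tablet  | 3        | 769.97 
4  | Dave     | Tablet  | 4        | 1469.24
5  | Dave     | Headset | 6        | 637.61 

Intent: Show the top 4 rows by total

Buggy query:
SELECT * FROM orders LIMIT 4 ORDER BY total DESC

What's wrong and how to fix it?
Bug: ORDER BY cannot follow LIMIT; LIMIT is the final clause

Fix: Sort with ORDER BY, then apply LIMIT

Corrected query:
SELECT * FROM orders ORDER BY total DESC LIMIT 4

Result:
id | customer | product | quantity | total  
---+----------+---------+----------+--------
1  | Frank    | Monitor | 8        | 1936.61
4  | Dave     | Tablet  | 4        | 1469.24
3  | Dave     | Tablet  | 3        | 769.97 
5  | Dave     | Headset | 6        | 637.61 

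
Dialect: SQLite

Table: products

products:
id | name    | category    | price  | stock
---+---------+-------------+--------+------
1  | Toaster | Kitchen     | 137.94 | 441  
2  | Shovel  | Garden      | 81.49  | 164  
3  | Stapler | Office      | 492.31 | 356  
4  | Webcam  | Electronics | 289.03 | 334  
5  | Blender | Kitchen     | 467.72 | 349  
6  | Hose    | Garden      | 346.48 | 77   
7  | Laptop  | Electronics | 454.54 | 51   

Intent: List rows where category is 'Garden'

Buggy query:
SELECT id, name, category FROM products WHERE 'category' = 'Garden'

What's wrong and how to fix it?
Bug: Single quotes denote string literals in SQL; the column name is being compared as a constant string

Fix: Reference the column as category without single quotes

Corrected query:
SELECT id, name, category FROM products WHERE category = 'Garden'

Result:
id | name   | category
---+--------+---------
2  | Shovel | Garden  
6  | Hose   | Garden  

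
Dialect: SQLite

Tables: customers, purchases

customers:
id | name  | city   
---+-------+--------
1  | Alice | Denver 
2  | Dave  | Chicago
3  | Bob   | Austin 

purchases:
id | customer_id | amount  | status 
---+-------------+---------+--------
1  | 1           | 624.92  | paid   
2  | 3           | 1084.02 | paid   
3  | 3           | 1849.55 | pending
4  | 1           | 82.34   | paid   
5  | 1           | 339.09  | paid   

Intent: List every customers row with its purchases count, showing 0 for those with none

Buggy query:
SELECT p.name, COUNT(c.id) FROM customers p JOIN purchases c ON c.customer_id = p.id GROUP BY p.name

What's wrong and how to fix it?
Bug: An inner join excludes parents with zero children

Fix: Switch to LEFT JOIN to retain unmatched parent rows

Corrected query:
SELECT p.name, COUNT(c.id) FROM customers p LEFT JOIN purchases c ON c.customer_id = p.id GROUP BY p.name

Result:
name  | COUNT(c.id)
------+------------
Alice | 3          
Bob   | 2          
Dave  | 0          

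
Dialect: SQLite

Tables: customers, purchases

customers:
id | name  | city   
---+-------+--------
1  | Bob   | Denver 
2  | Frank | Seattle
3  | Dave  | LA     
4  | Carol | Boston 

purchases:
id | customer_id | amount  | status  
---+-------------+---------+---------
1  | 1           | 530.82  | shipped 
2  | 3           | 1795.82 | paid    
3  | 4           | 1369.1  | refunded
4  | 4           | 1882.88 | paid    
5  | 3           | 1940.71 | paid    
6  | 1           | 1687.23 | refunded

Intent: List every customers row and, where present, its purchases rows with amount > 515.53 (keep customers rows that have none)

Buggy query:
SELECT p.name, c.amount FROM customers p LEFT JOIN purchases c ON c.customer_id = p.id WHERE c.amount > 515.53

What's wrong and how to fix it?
Bug: A WHERE condition on the right-hand table after LEFT JOIN drops unmatched parents

Fix: Put 'c.amount > 515.53' in the JOIN's ON clause instead of WHERE

Corrected query:
SELECT p.name, c.amount FROM customers p LEFT JOIN purchases c ON c.customer_id = p.id AND c.amount > 515.53

Result:
name  | amount 
------+--------
Bob   | 530.82 
Bob   | 1687.23
Frank | NULL   
Dave  | 1795.82
Dave  | 1940.71
Carol | 1369.1 
Carol | 1882.88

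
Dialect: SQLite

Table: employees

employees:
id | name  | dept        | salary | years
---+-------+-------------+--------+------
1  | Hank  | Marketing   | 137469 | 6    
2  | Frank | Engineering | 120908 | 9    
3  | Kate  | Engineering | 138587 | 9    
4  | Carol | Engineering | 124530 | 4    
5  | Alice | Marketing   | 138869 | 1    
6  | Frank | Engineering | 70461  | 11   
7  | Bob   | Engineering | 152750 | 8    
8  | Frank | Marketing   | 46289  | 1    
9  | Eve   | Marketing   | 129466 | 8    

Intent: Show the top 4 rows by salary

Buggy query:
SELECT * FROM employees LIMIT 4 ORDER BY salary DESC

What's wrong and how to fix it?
Bug: LIMIT must come after ORDER BY

Fix: Sort with ORDER BY, then apply LIMIT

Corrected query:
SELECT * FROM employees ORDER BY salary DESC LIMIT 4

Result:
id | name  | dept        | salary | years
---+-------+-------------+--------+------
7  | Bob   | Engineering | 152750 | 8    
5  | Alice | Marketing   | 138869 | 1    
3  | Kate  | Engineering | 138587 | 9    
1  | Hank  | Marketing   | 137469 | 6    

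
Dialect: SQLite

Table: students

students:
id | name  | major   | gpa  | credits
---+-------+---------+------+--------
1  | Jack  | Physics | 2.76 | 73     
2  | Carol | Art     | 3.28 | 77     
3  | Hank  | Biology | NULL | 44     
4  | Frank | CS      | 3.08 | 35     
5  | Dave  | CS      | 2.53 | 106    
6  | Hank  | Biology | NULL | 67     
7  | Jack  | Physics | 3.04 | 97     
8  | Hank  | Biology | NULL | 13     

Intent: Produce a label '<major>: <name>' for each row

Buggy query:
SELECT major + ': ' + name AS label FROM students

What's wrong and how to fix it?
Bug: SQLite uses || for string concatenation; + coerces text to numbers (yielding 0)

Fix: Use the || operator for string concatenation

Corrected query:
SELECT major || ': ' || name AS label FROM students

Result:
label        
-------------
Physics: Jack
Art: Carol   
Biology: Hank
CS: Frank    
CS: Dave     
Biology: Hank
Physics: Jack
Biology: Hank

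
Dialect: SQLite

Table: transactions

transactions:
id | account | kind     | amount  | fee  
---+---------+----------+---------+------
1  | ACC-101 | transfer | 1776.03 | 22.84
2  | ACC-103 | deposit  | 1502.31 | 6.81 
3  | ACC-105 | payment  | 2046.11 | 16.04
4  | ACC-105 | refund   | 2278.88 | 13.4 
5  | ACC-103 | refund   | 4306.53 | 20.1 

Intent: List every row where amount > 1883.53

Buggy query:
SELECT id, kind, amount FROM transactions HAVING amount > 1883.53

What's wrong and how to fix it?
Bug: This is a non-aggregate query (no GROUP BY, no aggregates), so in SQLite the HAVING clause is invalid here; a row-level condition belongs in WHERE

Fix: Use WHERE for row-level filtering

Corrected query:
SELECT id, kind, amount FROM transactions WHERE amount > 1883.53

Result:
id | kind    | amount 
---+---------+--------
3  | payment | 2046.11
4  | refund  | 2278.88
5  | refund  | 4306.53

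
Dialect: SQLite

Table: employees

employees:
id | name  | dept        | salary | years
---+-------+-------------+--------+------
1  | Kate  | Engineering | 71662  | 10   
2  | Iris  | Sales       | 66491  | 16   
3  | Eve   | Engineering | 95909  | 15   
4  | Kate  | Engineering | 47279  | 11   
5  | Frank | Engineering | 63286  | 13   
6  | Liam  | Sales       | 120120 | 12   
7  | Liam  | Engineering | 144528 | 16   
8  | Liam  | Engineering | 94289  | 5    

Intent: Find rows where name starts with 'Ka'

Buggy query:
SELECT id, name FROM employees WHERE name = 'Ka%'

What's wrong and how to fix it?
Bug: '=' compares the literal string including the % character; pattern matching needs LIKE

Fix: Use LIKE for wildcard pattern matching

Corrected query:
SELECT id, name FROM employees WHERE name LIKE 'Ka%'

Result:
id | name
---+-----
1  | Kate
4  | Kate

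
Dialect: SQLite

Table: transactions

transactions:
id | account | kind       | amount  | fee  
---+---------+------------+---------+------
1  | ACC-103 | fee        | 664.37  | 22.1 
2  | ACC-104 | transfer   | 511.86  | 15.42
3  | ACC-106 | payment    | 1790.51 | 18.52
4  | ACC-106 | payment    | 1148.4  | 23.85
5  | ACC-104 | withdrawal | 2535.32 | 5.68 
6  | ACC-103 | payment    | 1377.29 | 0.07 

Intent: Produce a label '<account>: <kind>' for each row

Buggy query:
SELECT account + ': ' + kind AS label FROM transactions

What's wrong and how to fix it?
Bug: '+' is numeric addition; on text columns SQLite converts them to 0 instead of concatenating

Fix: Replace + with || to concatenate text

Corrected query:
SELECT account || ': ' || kind AS label FROM transactions

Result:
label              
-------------------
ACC-103: fee       
ACC-104: transfer  
ACC-106: payment   
ACC-106: payment   
ACC-104: withdrawal
ACC-103: payment   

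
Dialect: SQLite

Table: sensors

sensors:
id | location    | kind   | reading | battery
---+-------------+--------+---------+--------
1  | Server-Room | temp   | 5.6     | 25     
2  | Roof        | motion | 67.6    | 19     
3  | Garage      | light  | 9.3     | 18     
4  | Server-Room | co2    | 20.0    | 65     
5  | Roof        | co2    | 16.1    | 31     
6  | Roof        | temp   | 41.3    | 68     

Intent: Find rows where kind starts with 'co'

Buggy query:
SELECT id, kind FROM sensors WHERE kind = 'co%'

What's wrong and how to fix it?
Bug: '=' compares the literal string including the % character; pattern matching needs LIKE

Fix: Replace '=' with LIKE so 'co%' is treated as a pattern

Corrected query:
SELECT id, kind FROM sensors WHERE kind LIKE 'co%'

Result:
id | kind
---+-----
4  | co2 
5  | co2 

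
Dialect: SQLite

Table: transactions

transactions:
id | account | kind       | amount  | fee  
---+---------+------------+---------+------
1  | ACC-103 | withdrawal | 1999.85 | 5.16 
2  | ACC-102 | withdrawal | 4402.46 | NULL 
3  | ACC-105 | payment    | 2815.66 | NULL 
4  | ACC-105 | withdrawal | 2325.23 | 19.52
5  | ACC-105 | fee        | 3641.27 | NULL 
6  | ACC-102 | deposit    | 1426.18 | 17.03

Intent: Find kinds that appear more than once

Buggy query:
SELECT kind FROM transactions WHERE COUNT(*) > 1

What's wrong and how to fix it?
Bug: WHERE can't reference COUNT(*); aggregates are computed after WHERE

Fix: Group first, then use HAVING for the count condition

Corrected query:
SELECT kind FROM transactions GROUP BY kind HAVING COUNT(*) > 1

Result:
kind      
----------
withdrawal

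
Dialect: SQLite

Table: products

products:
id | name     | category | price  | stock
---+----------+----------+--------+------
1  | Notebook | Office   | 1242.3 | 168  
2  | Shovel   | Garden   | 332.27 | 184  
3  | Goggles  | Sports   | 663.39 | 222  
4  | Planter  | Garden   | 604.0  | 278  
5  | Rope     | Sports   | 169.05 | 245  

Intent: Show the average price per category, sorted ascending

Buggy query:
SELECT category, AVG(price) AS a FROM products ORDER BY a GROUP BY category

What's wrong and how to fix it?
Bug: GROUP BY must precede ORDER BY

Fix: Move ORDER BY to the end, after GROUP BY

Corrected query:
SELECT category, AVG(price) AS a FROM products GROUP BY category ORDER BY a

Result:
category | a      
---------+--------
Sports   | 416.22 
Garden   | 468.135
Office   | 1242.3 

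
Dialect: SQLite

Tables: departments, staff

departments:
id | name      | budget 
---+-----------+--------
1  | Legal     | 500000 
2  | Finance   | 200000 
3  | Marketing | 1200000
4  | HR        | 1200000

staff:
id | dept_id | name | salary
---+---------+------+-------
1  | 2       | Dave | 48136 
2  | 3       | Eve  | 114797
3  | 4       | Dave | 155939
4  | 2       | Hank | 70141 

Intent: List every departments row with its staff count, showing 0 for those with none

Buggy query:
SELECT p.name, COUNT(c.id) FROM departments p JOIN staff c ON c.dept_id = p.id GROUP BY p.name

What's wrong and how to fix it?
Bug: An inner join excludes parents with zero children

Fix: Use LEFT JOIN so parents without children still appear (COUNT(c.id) gives 0)

Corrected query:
SELECT p.name, COUNT(c.id) FROM departments p LEFT JOIN staff c ON c.dept_id = p.id GROUP BY p.name

Result:
name      | COUNT(c.id)
----------+------------
Finance   | 2          
HR        | 1          
Legal     | 0          
Marketing | 1          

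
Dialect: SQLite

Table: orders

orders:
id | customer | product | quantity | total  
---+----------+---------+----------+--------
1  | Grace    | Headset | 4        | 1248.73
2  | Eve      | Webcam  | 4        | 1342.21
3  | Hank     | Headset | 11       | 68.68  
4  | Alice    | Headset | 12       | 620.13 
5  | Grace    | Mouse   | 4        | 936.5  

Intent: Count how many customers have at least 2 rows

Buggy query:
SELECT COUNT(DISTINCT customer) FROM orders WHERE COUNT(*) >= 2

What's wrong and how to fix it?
Bug: WHERE filters individual rows, not groups, so a group-level COUNT is invalid there

Fix: Group first with HAVING COUNT(*) >= 2, then COUNT the resulting groups

Corrected query:
SELECT COUNT(*) FROM (SELECT customer FROM orders GROUP BY customer HAVING COUNT(*) >= 2)

Result:
COUNT(*)
--------
1       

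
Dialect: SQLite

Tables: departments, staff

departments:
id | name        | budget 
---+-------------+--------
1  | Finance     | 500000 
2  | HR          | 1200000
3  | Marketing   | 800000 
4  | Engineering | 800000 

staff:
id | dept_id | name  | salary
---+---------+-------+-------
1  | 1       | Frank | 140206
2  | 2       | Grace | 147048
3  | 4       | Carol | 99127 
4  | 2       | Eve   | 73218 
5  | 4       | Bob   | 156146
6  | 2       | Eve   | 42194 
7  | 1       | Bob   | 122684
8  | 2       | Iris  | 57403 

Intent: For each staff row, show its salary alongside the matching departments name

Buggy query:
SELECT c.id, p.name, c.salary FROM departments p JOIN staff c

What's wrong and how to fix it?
Bug: Missing join condition: each staff row is matched to all departments rows instead of just its own

Fix: Specify the join condition linking the foreign key to the parent id

Corrected query:
SELECT c.id, p.name, c.salary FROM departments p JOIN staff c ON c.dept_id = p.id

Result:
id | name        | salary
---+-------------+-------
1  | Finance     | 140206
2  | HR          | 147048
3  | Engineering | 99127 
4  | HR          | 73218 
5  | Engineering | 156146
6  | HR          | 42194 
7  | Finance     | 122684
8  | HR          | 57403 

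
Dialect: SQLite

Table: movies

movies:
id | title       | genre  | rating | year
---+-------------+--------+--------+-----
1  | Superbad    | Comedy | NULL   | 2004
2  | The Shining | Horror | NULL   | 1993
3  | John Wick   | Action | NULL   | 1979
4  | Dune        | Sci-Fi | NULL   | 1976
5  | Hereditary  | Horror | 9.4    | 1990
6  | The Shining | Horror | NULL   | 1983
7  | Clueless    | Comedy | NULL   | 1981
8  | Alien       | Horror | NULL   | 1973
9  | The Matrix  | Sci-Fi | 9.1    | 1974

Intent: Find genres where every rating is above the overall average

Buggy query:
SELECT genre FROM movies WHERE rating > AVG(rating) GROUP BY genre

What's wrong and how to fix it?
Bug: AVG() is an aggregate; it can't sit directly in WHERE

Fix: Compute the overall average in a scalar subquery and compare each group's MIN against it in HAVING

Corrected query:
SELECT genre FROM movies GROUP BY genre HAVING MIN(rating) > (SELECT AVG(rating) FROM movies)

Result:
genre 
------
Horror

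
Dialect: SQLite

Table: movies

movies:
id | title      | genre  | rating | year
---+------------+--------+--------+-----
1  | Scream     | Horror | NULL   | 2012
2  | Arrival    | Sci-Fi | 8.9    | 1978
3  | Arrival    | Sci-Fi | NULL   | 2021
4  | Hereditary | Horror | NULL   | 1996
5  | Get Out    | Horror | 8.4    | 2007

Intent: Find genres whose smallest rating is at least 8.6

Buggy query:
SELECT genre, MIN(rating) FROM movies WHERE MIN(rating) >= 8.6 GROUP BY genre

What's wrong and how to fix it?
Bug: MIN() in WHERE is a misuse of aggregate

Fix: Replace WHERE with HAVING after the GROUP BY

Corrected query:
SELECT genre, MIN(rating) FROM movies GROUP BY genre HAVING MIN(rating) >= 8.6

Result:
genre  | MIN(rating)
-------+------------
Sci-Fi | 8.9        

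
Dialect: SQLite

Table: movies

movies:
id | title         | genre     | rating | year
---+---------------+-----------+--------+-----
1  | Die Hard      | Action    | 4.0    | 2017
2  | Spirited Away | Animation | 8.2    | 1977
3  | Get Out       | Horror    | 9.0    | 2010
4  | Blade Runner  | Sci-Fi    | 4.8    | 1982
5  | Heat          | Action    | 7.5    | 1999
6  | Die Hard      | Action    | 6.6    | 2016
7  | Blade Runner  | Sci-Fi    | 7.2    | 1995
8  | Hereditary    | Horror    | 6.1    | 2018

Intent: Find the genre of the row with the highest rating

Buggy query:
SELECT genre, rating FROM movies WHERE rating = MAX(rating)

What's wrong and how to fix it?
Bug: WHERE is evaluated per row; an aggregate over the whole table isn't defined there

Fix: Wrap MAX in a scalar subquery so WHERE compares against a single value

Corrected query:
SELECT genre, rating FROM movies WHERE rating = (SELECT MAX(rating) FROM movies)

Result:
genre  | rating
-------+-------
Horror | 9     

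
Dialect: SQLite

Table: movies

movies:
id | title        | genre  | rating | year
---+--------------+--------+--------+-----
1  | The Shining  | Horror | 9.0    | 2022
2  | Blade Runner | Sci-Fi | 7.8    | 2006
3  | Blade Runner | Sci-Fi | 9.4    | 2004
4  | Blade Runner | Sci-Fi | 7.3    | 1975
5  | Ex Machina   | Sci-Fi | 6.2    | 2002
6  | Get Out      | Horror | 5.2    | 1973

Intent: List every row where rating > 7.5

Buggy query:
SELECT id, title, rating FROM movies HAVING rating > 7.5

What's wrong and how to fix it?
Bug: This is a non-aggregate query (no GROUP BY, no aggregates), so in SQLite the HAVING clause is invalid here; a row-level condition belongs in WHERE

Fix: Replace HAVING with WHERE since the condition applies to individual rows

Corrected query:
SELECT id, title, rating FROM movies WHERE rating > 7.5

Result:
id | title        | rating
---+--------------+-------
1  | The Shining  | 9     
2  | Blade Runner | 7.8   
3  | Blade Runner | 9.4   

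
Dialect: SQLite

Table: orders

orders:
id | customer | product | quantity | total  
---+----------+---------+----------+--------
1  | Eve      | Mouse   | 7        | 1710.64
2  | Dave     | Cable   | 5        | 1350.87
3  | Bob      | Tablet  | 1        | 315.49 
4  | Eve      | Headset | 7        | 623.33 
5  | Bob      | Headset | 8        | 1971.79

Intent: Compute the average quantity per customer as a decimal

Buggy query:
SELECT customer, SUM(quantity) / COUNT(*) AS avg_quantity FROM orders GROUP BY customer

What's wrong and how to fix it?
Bug: Both operands are integers, so '/' performs integer division and truncates

Fix: Multiply by 1.0 (or CAST to REAL) to force floating-point division

Corrected query:
SELECT customer, SUM(quantity) * 1.0 / COUNT(*) AS avg_quantity FROM orders GROUP BY customer

Result:
customer | avg_quantity
---------+-------------
Bob      | 4.5         
Dave     | 5           
Eve      | 7           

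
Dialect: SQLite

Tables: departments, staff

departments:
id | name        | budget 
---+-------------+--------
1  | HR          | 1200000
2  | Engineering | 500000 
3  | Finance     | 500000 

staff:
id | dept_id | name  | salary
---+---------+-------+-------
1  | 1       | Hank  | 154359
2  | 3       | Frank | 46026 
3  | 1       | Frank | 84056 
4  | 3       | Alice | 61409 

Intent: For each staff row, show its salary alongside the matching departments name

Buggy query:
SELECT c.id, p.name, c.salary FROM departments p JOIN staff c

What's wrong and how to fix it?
Bug: JOIN with no ON clause produces a cartesian product; every staff row pairs with every departments row

Fix: Specify the join condition linking the foreign key to the parent id

Corrected query:
SELECT c.id, p.name, c.salary FROM departments p JOIN staff c ON c.dept_id = p.id

Result:
id | name    | salary
---+---------+-------
1  | HR      | 154359
2  | Finance | 46026 
3  | HR      | 84056 
4  | Finance | 61409 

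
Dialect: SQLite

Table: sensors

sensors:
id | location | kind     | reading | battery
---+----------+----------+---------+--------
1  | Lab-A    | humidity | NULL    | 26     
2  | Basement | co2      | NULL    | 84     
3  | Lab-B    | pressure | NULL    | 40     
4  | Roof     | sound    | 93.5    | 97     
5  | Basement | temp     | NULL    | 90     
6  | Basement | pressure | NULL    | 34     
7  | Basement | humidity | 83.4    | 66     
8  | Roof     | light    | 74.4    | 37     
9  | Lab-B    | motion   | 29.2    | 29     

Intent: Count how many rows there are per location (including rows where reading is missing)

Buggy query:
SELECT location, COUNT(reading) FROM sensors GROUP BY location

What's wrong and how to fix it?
Bug: COUNT(reading) skips NULLs, so groups with missing reading are undercounted

Fix: Replace COUNT(reading) with COUNT(*)

Corrected query:
SELECT location, COUNT(*) FROM sensors GROUP BY location

Result:
location | COUNT(*)
---------+---------
Basement | 4       
Lab-A    | 1       
Lab-B    | 2       
Roof     | 2       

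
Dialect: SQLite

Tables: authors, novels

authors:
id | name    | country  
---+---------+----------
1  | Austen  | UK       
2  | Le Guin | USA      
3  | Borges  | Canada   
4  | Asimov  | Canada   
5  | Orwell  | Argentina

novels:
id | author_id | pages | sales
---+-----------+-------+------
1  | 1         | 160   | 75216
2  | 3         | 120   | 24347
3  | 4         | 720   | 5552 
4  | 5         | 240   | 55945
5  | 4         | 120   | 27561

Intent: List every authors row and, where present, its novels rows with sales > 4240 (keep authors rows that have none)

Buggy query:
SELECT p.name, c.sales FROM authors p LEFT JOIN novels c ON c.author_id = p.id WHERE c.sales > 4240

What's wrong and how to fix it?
Bug: Filtering c.sales in WHERE discards the NULL rows produced by LEFT JOIN, turning it into an inner join

Fix: Put 'c.sales > 4240' in the JOIN's ON clause instead of WHERE

Corrected query:
SELECT p.name, c.sales FROM authors p LEFT JOIN novels c ON c.author_id = p.id AND c.sales > 4240

Result:
name    | sales
--------+------
Austen  | 75216
Le Guin | NULL 
Borges  | 24347
Asimov  | 5552 
Asimov  | 27561
Orwell  | 55945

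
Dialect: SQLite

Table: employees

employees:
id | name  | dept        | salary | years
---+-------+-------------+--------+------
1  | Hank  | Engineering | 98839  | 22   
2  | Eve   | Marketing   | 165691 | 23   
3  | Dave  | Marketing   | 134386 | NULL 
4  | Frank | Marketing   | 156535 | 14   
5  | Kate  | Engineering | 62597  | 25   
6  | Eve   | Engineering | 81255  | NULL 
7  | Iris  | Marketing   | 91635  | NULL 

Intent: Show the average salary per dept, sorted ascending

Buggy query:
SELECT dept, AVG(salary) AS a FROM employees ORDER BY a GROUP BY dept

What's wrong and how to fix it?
Bug: ORDER BY appears before GROUP BY; SQL clause order requires GROUP BY first

Fix: Reorder: SELECT … FROM … GROUP BY … ORDER BY …

Corrected query:
SELECT dept, AVG(salary) AS a FROM employees GROUP BY dept ORDER BY a

Result:
dept        | a        
------------+----------
Engineering | 80897    
Marketing   | 137061.75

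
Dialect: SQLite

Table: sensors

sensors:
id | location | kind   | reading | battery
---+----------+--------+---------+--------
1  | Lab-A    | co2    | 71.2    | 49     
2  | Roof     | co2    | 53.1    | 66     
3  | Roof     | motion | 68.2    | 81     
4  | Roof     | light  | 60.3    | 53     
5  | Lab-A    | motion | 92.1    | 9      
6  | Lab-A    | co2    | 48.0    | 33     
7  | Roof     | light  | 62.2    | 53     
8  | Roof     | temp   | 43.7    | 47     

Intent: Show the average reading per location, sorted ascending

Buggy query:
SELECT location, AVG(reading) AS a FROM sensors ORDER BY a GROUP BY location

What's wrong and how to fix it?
Bug: GROUP BY must precede ORDER BY

Fix: Move ORDER BY to the end, after GROUP BY

Corrected query:
SELECT location, AVG(reading) AS a FROM sensors GROUP BY location ORDER BY a

Result:
location | a        
---------+----------
Roof     | 57.5     
Lab-A    | 70.433333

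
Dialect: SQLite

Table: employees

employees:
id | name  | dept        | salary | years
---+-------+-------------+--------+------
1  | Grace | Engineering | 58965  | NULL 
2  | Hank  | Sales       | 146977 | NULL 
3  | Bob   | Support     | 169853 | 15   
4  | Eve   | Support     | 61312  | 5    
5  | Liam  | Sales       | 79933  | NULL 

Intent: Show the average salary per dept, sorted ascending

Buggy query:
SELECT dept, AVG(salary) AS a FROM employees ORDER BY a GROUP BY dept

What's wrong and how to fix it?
Bug: GROUP BY must precede ORDER BY

Fix: Move ORDER BY to the end, after GROUP BY

Corrected query:
SELECT dept, AVG(salary) AS a FROM employees GROUP BY dept ORDER BY a

Result:
dept        | a       
------------+---------
Engineering | 58965   
Sales       | 113455  
Support     | 115582.5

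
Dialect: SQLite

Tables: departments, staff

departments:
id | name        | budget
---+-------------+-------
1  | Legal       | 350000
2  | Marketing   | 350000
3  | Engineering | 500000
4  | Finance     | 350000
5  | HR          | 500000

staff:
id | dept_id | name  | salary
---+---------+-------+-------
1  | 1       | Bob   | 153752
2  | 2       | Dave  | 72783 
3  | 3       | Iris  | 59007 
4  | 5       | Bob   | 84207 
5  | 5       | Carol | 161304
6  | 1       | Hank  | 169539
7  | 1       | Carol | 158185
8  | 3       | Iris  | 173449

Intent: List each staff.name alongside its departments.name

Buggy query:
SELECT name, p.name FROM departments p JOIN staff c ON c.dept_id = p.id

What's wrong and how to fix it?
Bug: 'name' exists in both joined tables, so the database can't tell which one is meant

Fix: Prefix ambiguous columns with the table alias

Corrected query:
SELECT c.name, p.name FROM departments p JOIN staff c ON c.dept_id = p.id

Result:
name  | name       
------+------------
Bob   | Legal      
Dave  | Marketing  
Iris  | Engineering
Bob   | HR         
Carol | HR         
Hank  | Legal      
Carol | Legal      
Iris  | Engineering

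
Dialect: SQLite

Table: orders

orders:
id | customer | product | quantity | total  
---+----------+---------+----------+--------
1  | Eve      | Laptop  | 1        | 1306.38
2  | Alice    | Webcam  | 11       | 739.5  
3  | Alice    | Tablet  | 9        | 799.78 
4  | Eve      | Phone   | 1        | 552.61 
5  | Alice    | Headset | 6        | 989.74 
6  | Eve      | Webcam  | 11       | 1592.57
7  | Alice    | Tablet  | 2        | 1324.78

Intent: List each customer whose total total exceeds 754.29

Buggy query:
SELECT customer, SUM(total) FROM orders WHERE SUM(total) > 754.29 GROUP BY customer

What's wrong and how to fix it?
Bug: WHERE runs before GROUP BY, so aggregates aren't available there

Fix: Use HAVING (which filters groups after aggregation) instead of WHERE

Corrected query:
SELECT customer, SUM(total) FROM orders GROUP BY customer HAVING SUM(total) > 754.29

Result:
customer | SUM(total)
---------+-----------
Alice    | 3853.8    
Eve      | 3451.56   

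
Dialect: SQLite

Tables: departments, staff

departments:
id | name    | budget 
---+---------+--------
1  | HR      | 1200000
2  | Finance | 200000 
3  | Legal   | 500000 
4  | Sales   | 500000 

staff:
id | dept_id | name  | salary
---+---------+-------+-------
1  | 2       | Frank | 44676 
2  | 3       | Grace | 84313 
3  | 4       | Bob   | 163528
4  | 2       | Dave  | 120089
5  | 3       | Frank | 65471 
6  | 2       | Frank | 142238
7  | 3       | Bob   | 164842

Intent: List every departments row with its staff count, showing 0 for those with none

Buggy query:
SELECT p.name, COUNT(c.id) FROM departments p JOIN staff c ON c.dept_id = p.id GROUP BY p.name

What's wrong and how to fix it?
Bug: INNER JOIN drops departments rows that have no matching staff rows

Fix: Switch to LEFT JOIN to retain unmatched parent rows

Corrected query:
SELECT p.name, COUNT(c.id) FROM departments p LEFT JOIN staff c ON c.dept_id = p.id GROUP BY p.name

Result:
name    | COUNT(c.id)
--------+------------
Finance | 3          
HR      | 0          
Legal   | 3          
Sales   | 1          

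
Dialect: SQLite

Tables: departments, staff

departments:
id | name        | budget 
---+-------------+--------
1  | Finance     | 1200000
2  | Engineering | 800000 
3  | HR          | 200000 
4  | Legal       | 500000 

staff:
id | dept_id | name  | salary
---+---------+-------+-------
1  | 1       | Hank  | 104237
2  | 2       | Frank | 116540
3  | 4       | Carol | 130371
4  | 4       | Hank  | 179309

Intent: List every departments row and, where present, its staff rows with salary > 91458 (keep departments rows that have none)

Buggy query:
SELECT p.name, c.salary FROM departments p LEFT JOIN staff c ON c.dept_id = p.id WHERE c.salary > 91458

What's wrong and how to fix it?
Bug: A WHERE condition on the right-hand table after LEFT JOIN drops unmatched parents

Fix: Move the right-table condition into the ON clause so unmatched parents are kept

Corrected query:
SELECT p.name, c.salary FROM departments p LEFT JOIN staff c ON c.dept_id = p.id AND c.salary > 91458

Result:
name        | salary
------------+-------
Finance     | 104237
Engineering | 116540
HR          | NULL  
Legal       | 130371
Legal       | 179309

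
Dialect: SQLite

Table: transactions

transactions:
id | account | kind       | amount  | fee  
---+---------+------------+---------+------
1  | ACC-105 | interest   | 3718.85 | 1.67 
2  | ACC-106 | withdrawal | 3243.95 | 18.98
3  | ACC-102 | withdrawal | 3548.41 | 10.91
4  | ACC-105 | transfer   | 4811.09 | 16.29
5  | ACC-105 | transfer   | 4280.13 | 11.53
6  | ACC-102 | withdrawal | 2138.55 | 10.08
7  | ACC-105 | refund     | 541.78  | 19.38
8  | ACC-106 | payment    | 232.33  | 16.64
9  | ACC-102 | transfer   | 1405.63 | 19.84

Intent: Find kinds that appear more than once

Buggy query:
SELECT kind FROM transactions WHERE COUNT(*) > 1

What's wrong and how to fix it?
Bug: WHERE can't reference COUNT(*); aggregates are computed after WHERE

Fix: Group first, then use HAVING for the count condition

Corrected query:
SELECT kind FROM transactions GROUP BY kind HAVING COUNT(*) > 1

Result:
kind      
----------
transfer  
withdrawal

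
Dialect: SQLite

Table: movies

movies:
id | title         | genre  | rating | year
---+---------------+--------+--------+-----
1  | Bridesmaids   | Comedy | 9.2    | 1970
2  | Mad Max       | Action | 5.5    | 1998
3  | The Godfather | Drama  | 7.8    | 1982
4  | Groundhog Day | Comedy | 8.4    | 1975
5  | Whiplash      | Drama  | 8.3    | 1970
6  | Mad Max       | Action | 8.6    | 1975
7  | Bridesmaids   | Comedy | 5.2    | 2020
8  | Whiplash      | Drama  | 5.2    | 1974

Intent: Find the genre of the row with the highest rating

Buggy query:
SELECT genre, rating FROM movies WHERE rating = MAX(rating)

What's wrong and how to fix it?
Bug: WHERE is evaluated per row; an aggregate over the whole table isn't defined there

Fix: Use a subquery: WHERE rating = (SELECT MAX(rating) FROM movies)

Corrected query:
SELECT genre, rating FROM movies WHERE rating = (SELECT MAX(rating) FROM movies)

Result:
genre  | rating
-------+-------
Comedy | 9.2   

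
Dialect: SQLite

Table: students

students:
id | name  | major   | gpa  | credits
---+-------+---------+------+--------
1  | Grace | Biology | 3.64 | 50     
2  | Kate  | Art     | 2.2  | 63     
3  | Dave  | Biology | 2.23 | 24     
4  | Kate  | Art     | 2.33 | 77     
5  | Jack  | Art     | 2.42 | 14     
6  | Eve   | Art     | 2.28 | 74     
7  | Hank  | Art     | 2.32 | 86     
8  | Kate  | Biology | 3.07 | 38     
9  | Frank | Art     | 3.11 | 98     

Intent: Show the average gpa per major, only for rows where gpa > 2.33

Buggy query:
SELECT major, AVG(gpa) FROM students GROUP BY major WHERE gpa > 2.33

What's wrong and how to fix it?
Bug: WHERE cannot follow GROUP BY

Fix: Move the WHERE clause before GROUP BY

Corrected query:
SELECT major, AVG(gpa) FROM students WHERE gpa > 2.33 GROUP BY major

Result:
major   | AVG(gpa)
--------+---------
Art     | 2.765   
Biology | 3.355   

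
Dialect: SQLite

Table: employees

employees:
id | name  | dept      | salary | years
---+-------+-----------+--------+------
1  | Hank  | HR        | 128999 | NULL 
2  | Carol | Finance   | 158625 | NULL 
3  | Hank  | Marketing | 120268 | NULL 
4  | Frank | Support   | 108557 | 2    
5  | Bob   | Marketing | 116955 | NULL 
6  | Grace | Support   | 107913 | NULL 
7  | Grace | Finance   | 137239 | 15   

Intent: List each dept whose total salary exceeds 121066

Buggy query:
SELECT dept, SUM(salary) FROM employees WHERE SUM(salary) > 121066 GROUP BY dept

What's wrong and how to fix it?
Bug: Aggregate functions cannot appear in a WHERE clause

Fix: Use HAVING (which filters groups after aggregation) instead of WHERE

Corrected query:
SELECT dept, SUM(salary) FROM employees GROUP BY dept HAVING SUM(salary) > 121066

Result:
dept      | SUM(salary)
----------+------------
Finance   | 295864     
HR        | 128999     
Marketing | 237223     
Support   | 216470     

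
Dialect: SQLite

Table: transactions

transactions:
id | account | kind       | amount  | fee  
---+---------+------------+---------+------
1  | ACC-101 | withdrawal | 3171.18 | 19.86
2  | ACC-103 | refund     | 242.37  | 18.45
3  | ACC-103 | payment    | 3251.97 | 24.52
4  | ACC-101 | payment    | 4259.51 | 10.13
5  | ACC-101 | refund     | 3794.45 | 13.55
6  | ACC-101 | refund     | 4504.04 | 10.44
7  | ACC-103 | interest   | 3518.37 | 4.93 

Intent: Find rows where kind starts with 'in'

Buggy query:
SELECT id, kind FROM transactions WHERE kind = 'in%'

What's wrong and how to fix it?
Bug: '=' compares the literal string including the % character; pattern matching needs LIKE

Fix: Replace '=' with LIKE so 'in%' is treated as a pattern

Corrected query:
SELECT id, kind FROM transactions WHERE kind LIKE 'in%'

Result:
id | kind    
---+---------
7  | interest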